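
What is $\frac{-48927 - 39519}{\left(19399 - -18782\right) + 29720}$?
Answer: $- \frac{88446}{67901} \approx -1.3026$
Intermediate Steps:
$\frac{-48927 - 39519}{\left(19399 - -18782\right) + 29720} = - \frac{88446}{\left(19399 + 18782\right) + 29720} = - \frac{88446}{38181 + 29720} = - \frac{88446}{67901}$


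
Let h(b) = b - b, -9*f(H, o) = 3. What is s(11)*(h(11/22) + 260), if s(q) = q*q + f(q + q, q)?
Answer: 94120/3 ≈ 31373.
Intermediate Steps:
f(H, o) = -⅓ (f(H, o) = -⅑*3 = -⅓)
s(q) = -⅓ + q² (s(q) = q*q - ⅓ = q² - ⅓ = -⅓ + q²)
h(b) = 0
s(11)*(h(11/22) + 260) = (-⅓ + 11²)*(0 + 260) = (-⅓ + 121)*260 = (362/3)*260 = 94120/3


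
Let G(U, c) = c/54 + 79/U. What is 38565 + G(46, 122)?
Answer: 47902669/1242 ≈ 38569.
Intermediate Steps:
G(U, c) = 79/U + c/54 (G(U, c) = c*(1/54) + 79/U = c/54 + 79/U = 79/U + c/54)
38565 + G(46, 122) = 38565 + (79/46 + (1/54)*122) = 38565 + (79*(1/46) + 61/27) = 38565 + (79/46 + 61/27) = 38565 + 4939/1242 = 47902669/1242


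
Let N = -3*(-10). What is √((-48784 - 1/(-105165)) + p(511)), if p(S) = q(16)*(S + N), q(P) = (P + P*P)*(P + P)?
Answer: √5726553404753685/35055 ≈ 2158.7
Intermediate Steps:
q(P) = 2*P*(P + P²) (q(P) = (P + P²)*(2*P) = 2*P*(P + P²))
N = 30
p(S) = 261120 + 8704*S (p(S) = (2*16²*(1 + 16))*(S + 30) = (2*256*17)*(30 + S) = 8704*(30 + S) = 261120 + 8704*S)
√((-48784 - 1/(-105165)) + p(511)) = √((-48784 - 1/(-105165)) + (261120 + 8704*511)) = √((-48784 - 1*(-1/105165)) + (261120 + 4447744)) = √((-48784 + 1/105165) + 4708864) = √(-5130369359/105165 + 4708864) = √(490077313201/105165) = √5726553404753685/35055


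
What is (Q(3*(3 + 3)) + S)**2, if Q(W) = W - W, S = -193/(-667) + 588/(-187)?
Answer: 126810771025/15557323441 ≈ 8.1512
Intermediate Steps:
S = -356105/124729 (S = -193*(-1/667) + 588*(-1/187) = 193/667 - 588/187 = -356105/124729 ≈ -2.8550)
Q(W) = 0
(Q(3*(3 + 3)) + S)**2 = (0 - 356105/124729)**2 = (-356105/124729)**2 = 126810771025/15557323441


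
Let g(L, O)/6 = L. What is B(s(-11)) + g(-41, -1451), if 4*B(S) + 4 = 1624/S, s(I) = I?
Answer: -3123/11 ≈ -283.91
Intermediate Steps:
g(L, O) = 6*L
B(S) = -1 + 406/S (B(S) = -1 + (1624/S)/4 = -1 + 406/S)
B(s(-11)) + g(-41, -1451) = (406 - 1*(-11))/(-11) + 6*(-41) = -(406 + 11)/11 - 246 = -1/11*417 - 246 = -417/11 - 246 = -3123/11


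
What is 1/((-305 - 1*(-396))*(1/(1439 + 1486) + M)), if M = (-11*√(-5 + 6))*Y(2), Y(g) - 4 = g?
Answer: -225/1351343 ≈ -0.00016650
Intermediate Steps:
Y(g) = 4 + g
M = -66 (M = (-11*√(-5 + 6))*(4 + 2) = -11*√1*6 = -11*1*6 = -11*6 = -66)
1/((-305 - 1*(-396))*(1/(1439 + 1486) + M)) = 1/((-305 - 1*(-396))*(1/(1439 + 1486) - 66)) = 1/((-305 + 396)*(1/2925 - 66)) = 1/(91*(1/2925 - 66)) = 1/(91*(-193049/2925)) = 1/(-1351343/225) = -225/1351343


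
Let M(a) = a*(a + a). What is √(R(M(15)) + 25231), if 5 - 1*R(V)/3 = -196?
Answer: √25834 ≈ 160.73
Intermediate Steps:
M(a) = 2*a² (M(a) = a*(2*a) = 2*a²)
R(V) = 603 (R(V) = 15 - 3*(-196) = 15 + 588 = 603)
√(R(M(15)) + 25231) = √(603 + 25231) = √25834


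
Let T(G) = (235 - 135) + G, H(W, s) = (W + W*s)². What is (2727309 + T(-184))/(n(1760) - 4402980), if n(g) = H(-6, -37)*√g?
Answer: -7412294525/9601911092 - 78544080*√110/2400477773 ≈ -1.1151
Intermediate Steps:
n(g) = 46656*√g (n(g) = ((-6)²*(1 - 37)²)*√g = (36*(-36)²)*√g = (36*1296)*√g = 46656*√g)
T(G) = 100 + G
(2727309 + T(-184))/(n(1760) - 4402980) = (2727309 + (100 - 184))/(46656*√1760 - 4402980) = (2727309 - 84)/(46656*(4*√110) - 4402980) = 2727225/(186624*√110 - 4402980) = 2727225/(-4402980 + 186624*√110)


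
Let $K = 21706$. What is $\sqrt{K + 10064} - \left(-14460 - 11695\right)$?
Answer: $26155 + 3 \sqrt{3530} \approx 26333.0$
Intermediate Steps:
$\sqrt{K + 10064} - \left(-14460 - 11695\right) = \sqrt{21706 + 10064} - \left(-14460 - 11695\right) = \sqrt{31770} - \left(-14460 - 11695\right) = 3 \sqrt{3530} - -26155 = 3 \sqrt{3530} + 26155 = 26155 + 3 \sqrt{3530}$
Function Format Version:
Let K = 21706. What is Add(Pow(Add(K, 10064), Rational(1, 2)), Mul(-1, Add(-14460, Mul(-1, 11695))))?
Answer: Add(26155, Mul(3, Pow(3530, Rational(1, 2)))) ≈ 26333.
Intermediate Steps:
Add(Pow(Add(K, 10064), Rational(1, 2)), Mul(-1, Add(-14460, Mul(-1, 11695)))) = Add(Pow(Add(21706, 10064), Rational(1, 2)), Mul(-1, Add(-14460, Mul(-1, 11695)))) = Add(Pow(31770, Rational(1, 2)), Mul(-1, Add(-14460, -11695))) = Add(Mul(3, Pow(3530, Rational(1, 2))), Mul(-1, -26155)) = Add(Mul(3, Pow(3530, Rational(1, 2))), 26155) = Add(26155, Mul(3, Pow(3530, Rational(1, 2))))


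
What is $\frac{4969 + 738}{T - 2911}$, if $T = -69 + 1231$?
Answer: $- \frac{5707}{1749} \approx -3.263$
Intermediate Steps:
$T = 1162$
$\frac{4969 + 738}{T - 2911} = \frac{4969 + 738}{1162 - 2911} = \frac{5707}{-1749} = 5707 \left(- \frac{1}{1749}\right) = - \frac{5707}{1749}$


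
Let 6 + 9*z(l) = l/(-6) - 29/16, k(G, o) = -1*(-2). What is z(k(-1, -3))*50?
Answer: -9775/216 ≈ -45.255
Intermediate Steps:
k(G, o) = 2
z(l) = -125/144 - l/54 (z(l) = -⅔ + (l/(-6) - 29/16)/9 = -⅔ + (l*(-⅙) - 29*1/16)/9 = -⅔ + (-l/6 - 29/16)/9 = -⅔ + (-29/16 - l/6)/9 = -⅔ + (-29/144 - l/54) = -125/144 - l/54)
z(k(-1, -3))*50 = (-125/144 - 1/54*2)*50 = (-125/144 - 1/27)*50 = -391/432*50 = -9775/216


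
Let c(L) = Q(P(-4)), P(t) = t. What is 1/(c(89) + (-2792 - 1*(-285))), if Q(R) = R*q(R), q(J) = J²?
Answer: -1/2571 ≈ -0.00038895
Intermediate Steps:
Q(R) = R³ (Q(R) = R*R² = R³)
c(L) = -64 (c(L) = (-4)³ = -64)
1/(c(89) + (-2792 - 1*(-285))) = 1/(-64 + (-2792 - 1*(-285))) = 1/(-64 + (-2792 + 285)) = 1/(-64 - 2507) = 1/(-2571) = -1/2571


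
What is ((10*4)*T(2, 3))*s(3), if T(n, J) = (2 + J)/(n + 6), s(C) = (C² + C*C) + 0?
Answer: 450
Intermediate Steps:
s(C) = 2*C² (s(C) = (C² + C²) + 0 = 2*C² + 0 = 2*C²)
T(n, J) = (2 + J)/(6 + n)
((10*4)*T(2, 3))*s(3) = ((10*4)*((2 + 3)/(6 + 2)))*(2*3²) = (40*(5/8))*(2*9) = (40*((⅛)*5))*18 = (40*(5/8))*18 = 25*18 = 450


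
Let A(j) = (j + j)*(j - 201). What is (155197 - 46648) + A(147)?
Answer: 92673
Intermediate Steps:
A(j) = 2*j*(-201 + j) (A(j) = (2*j)*(-201 + j) = 2*j*(-201 + j))
(155197 - 46648) + A(147) = (155197 - 46648) + 2*147*(-201 + 147) = 108549 + 2*147*(-54) = 108549 - 15876 = 92673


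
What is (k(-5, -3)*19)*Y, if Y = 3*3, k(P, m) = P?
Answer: -855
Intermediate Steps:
Y = 9
(k(-5, -3)*19)*Y = -5*19*9 = -95*9 = -855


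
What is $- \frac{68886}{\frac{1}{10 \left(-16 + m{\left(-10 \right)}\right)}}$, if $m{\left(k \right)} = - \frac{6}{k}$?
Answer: $10608444$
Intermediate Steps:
$- \frac{68886}{\frac{1}{10 \left(-16 + m{\left(-10 \right)}\right)}} = - \frac{68886}{\frac{1}{10 \left(-16 - \frac{6}{-10}\right)}} = - \frac{68886}{\frac{1}{10 \left(-16 - - \frac{3}{5}\right)}} = - \frac{68886}{\frac{1}{10 \left(-16 + \frac{3}{5}\right)}} = - \frac{68886}{\frac{1}{10 \left(- \frac{77}{5}\right)}} = - \frac{68886}{\frac{1}{-154}} = - \frac{68886}{- \frac{1}{154}} = \left(-68886\right) \left(-154\right) = 10608444$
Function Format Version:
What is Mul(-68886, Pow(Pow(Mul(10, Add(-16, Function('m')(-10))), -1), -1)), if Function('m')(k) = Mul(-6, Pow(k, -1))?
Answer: 10608444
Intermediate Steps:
Mul(-68886, Pow(Pow(Mul(10, Add(-16, Function('m')(-10))), -1), -1)) = Mul(-68886, Pow(Pow(Mul(10, Add(-16, Mul(-6, Pow(-10, -1)))), -1), -1)) = Mul(-68886, Pow(Pow(Mul(10, Add(-16, Mul(-6, Rational(-1, 10)))), -1), -1)) = Mul(-68886, Pow(Pow(Mul(10, Add(-16, Rational(3, 5))), -1), -1)) = Mul(-68886, Pow(Pow(Mul(10, Rational(-77, 5)), -1), -1)) = Mul(-68886, Pow(Pow(-154, -1), -1)) = Mul(-68886, Pow(Rational(-1, 154), -1)) = Mul(-68886, -154) = 10608444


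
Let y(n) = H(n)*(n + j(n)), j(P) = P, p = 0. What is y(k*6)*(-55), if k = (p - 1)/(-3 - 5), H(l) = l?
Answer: -495/8 ≈ -61.875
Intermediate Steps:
k = 1/8 (k = (0 - 1)/(-3 - 5) = -1/(-8) = -1*(-1/8) = 1/8 ≈ 0.12500)
y(n) = 2*n**2 (y(n) = n*(n + n) = n*(2*n) = 2*n**2)
y(k*6)*(-55) = (2*((1/8)*6)**2)*(-55) = (2*(3/4)**2)*(-55) = (2*(9/16))*(-55) = (9/8)*(-55) = -495/8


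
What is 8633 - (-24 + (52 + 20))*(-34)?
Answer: 10265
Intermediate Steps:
8633 - (-24 + (52 + 20))*(-34) = 8633 - (-24 + 72)*(-34) = 8633 - 48*(-34) = 8633 - 1*(-1632) = 8633 + 1632 = 10265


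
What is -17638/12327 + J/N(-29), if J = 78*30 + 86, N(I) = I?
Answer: -30416804/357483 ≈ -85.086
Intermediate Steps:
J = 2426 (J = 2340 + 86 = 2426)
-17638/12327 + J/N(-29) = -17638/12327 + 2426/(-29) = -17638*1/12327 + 2426*(-1/29) = -17638/12327 - 2426/29 = -30416804/357483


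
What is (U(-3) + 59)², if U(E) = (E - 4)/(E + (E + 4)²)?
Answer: 15625/4 ≈ 3906.3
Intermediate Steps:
U(E) = (-4 + E)/(E + (4 + E)²)
(U(-3) + 59)² = ((-4 - 3)/(-3 + (4 - 3)²) + 59)² = (-7/(-3 + 1²) + 59)² = (-7/(-3 + 1) + 59)² = (-7/(-2) + 59)² = (-½*(-7) + 59)² = (7/2 + 59)² = (125/2)² = 15625/4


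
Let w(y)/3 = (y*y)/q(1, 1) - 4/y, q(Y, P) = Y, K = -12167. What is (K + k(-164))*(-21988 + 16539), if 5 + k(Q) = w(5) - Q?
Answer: 325179973/5 ≈ 6.5036e+7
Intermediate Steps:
w(y) = -12/y + 3*y² (w(y) = 3*((y*y)/1 - 4/y) = 3*(y²*1 - 4/y) = 3*(y² - 4/y) = -12/y + 3*y²)
k(Q) = 338/5 - Q (k(Q) = -5 + (3*(-4 + 5³)/5 - Q) = -5 + (3*(⅕)*(-4 + 125) - Q) = -5 + (3*(⅕)*121 - Q) = -5 + (363/5 - Q) = 338/5 - Q)
(K + k(-164))*(-21988 + 16539) = (-12167 + (338/5 - 1*(-164)))*(-21988 + 16539) = (-12167 + (338/5 + 164))*(-5449) = (-12167 + 1158/5)*(-5449) = -59677/5*(-5449) = 325179973/5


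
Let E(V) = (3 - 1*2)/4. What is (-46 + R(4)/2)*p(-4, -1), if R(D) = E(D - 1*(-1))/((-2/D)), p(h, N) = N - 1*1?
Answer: 185/2 ≈ 92.500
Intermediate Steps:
E(V) = ¼ (E(V) = (3 - 2)*(¼) = 1*(¼) = ¼)
p(h, N) = -1 + N (p(h, N) = N - 1 = -1 + N)
R(D) = -D/8 (R(D) = 1/(4*((-2/D))) = (-D/2)/4 = -D/8)
(-46 + R(4)/2)*p(-4, -1) = (-46 - ⅛*4/2)*(-1 - 1) = (-46 - ½*½)*(-2) = (-46 - ¼)*(-2) = -185/4*(-2) = 185/2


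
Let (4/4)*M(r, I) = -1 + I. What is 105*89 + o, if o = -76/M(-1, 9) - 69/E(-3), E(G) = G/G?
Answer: 18533/2 ≈ 9266.5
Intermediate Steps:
E(G) = 1
M(r, I) = -1 + I
o = -157/2 (o = -76/(-1 + 9) - 69/1 = -76/8 - 69*1 = -76*⅛ - 69 = -19/2 - 69 = -157/2 ≈ -78.500)
105*89 + o = 105*89 - 157/2 = 9345 - 157/2 = 18533/2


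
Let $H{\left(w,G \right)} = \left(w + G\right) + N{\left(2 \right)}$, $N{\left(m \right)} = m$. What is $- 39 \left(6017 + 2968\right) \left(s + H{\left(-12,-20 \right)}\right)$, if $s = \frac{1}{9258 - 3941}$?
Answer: $\frac{4299565095}{409} \approx 1.0512 \cdot 10^{7}$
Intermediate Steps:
$s = \frac{1}{5317} \approx 0.00018808$
$H{\left(w,G \right)} = 2 + G + w$ ($H{\left(w,G \right)} = \left(w + G\right) + 2 = \left(G + w\right) + 2 = 2 + G + w$)
$- 39 \left(6017 + 2968\right) \left(s + H{\left(-12,-20 \right)}\right) = - 39 \left(6017 + 2968\right) \left(\frac{1}{5317} - 30\right) = - 39 \cdot 8985 \left(\frac{1}{5317} - 30\right) = - 39 \cdot 8985 \left(- \frac{159509}{5317}\right) = \left(-39\right) \left(- \frac{1433188365}{5317}\right) = \frac{4299565095}{409}$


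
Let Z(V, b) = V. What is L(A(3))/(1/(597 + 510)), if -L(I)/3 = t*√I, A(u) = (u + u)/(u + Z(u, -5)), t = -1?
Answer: 3321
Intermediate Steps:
A(u) = 1 (A(u) = (u + u)/(u + u) = (2*u)/((2*u)) = (2*u)*(1/(2*u)) = 1)
L(I) = 3*√I (L(I) = -(-3)*√I = 3*√I)
L(A(3))/(1/(597 + 510)) = (3*√1)/(1/(597 + 510)) = (3*1)/(1/1107) = 3/(1/1107) = 3*1107 = 3321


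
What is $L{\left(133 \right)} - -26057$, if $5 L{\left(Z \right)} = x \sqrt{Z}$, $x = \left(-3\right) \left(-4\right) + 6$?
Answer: $26057 + \frac{18 \sqrt{133}}{5} \approx 26099.0$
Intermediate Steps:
$x = 18$ ($x = 12 + 6 = 18$)
$L{\left(Z \right)} = \frac{18 \sqrt{Z}}{5}$
$L{\left(133 \right)} - -26057 = \frac{18 \sqrt{133}}{5} - -26057 = \frac{18 \sqrt{133}}{5} + 26057 = 26057 + \frac{18 \sqrt{133}}{5}$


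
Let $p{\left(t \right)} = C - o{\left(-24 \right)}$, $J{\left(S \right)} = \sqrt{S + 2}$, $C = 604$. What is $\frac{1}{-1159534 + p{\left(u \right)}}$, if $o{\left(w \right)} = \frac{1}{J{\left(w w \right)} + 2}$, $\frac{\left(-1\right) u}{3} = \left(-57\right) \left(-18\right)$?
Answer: $- \frac{665225818}{770950154936879} + \frac{17 \sqrt{2}}{770950154936879} \approx -8.6286 \cdot 10^{-7}$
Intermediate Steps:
$J{\left(S \right)} = \sqrt{2 + S}$
$u = -3078$ ($u = - 3 \left(\left(-57\right) \left(-18\right)\right) = \left(-3\right) 1026 = -3078$)
$o{\left(w \right)} = \frac{1}{2 + \sqrt{2 + w^{2}}}$ ($o{\left(w \right)} = \frac{1}{\sqrt{2 + w w} + 2} = \frac{1}{\sqrt{2 + w^{2}} + 2} = \frac{1}{2 + \sqrt{2 + w^{2}}}$)
$p{\left(t \right)} = 604 - \frac{1}{2 + 17 \sqrt{2}}$ ($p{\left(t \right)} = 604 - \frac{1}{2 + \sqrt{2 + \left(-24\right)^{2}}} = 604 - \frac{1}{2 + \sqrt{2 + 576}} = 604 - \frac{1}{2 + \sqrt{578}} = 604 - \frac{1}{2 + 17 \sqrt{2}}$)
$\frac{1}{-1159534 + p{\left(u \right)}} = \frac{1}{-1159534 + \left(\frac{173349}{287} - \frac{17 \sqrt{2}}{574}\right)} = \frac{1}{- \frac{332612909}{287} - \frac{17 \sqrt{2}}{574}}$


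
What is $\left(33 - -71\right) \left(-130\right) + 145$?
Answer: $-13375$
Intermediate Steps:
$\left(33 - -71\right) \left(-130\right) + 145 = \left(33 + 71\right) \left(-130\right) + 145 = 104 \left(-130\right) + 145 = -13520 + 145 = -13375$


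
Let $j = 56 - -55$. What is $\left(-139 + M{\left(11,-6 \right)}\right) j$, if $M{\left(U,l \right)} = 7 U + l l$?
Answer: $-2886$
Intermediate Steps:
$j = 111$ ($j = 56 + 55 = 111$)
$M{\left(U,l \right)} = l^{2} + 7 U$ ($M{\left(U,l \right)} = 7 U + l^{2} = l^{2} + 7 U$)
$\left(-139 + M{\left(11,-6 \right)}\right) j = \left(-139 + \left(\left(-6\right)^{2} + 7 \cdot 11\right)\right) 111 = \left(-139 + \left(36 + 77\right)\right) 111 = \left(-139 + 113\right) 111 = \left(-26\right) 111 = -2886$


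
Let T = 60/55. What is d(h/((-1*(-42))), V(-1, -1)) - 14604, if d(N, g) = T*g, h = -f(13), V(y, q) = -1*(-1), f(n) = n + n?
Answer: -160632/11 ≈ -14603.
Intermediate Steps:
f(n) = 2*n
V(y, q) = 1
h = -26 (h = -2*13 = -1*26 = -26)
T = 12/11 (T = 60*(1/55) = 12/11 ≈ 1.0909)
d(N, g) = 12*g/11
d(h/((-1*(-42))), V(-1, -1)) - 14604 = (12/11)*1 - 14604 = 12/11 - 14604 = -160632/11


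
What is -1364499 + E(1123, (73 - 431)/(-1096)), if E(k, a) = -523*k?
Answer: -1951828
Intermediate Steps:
-1364499 + E(1123, (73 - 431)/(-1096)) = -1364499 - 523*1123 = -1364499 - 587329 = -1951828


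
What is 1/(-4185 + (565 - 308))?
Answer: -1/3928 ≈ -0.00025458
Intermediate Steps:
1/(-4185 + (565 - 308)) = 1/(-4185 + 257) = 1/(-3928) = -1/3928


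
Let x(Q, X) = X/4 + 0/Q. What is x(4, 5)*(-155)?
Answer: -775/4 ≈ -193.75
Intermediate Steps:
x(Q, X) = X/4 (x(Q, X) = X*(¼) + 0 = X/4 + 0 = X/4)
x(4, 5)*(-155) = ((¼)*5)*(-155) = (5/4)*(-155) = -775/4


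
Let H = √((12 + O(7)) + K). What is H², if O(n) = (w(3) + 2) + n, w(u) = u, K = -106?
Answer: -82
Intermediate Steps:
O(n) = 5 + n (O(n) = (3 + 2) + n = 5 + n)
H = I*√82 (H = √((12 + (5 + 7)) - 106) = √((12 + 12) - 106) = √(24 - 106) = √(-82) = I*√82 ≈ 9.0554*I)
H² = (I*√82)² = -82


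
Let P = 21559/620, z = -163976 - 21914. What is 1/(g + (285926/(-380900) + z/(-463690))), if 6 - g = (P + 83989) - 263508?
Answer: 547520515100/98274390267930891 ≈ 5.5713e-6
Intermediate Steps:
z = -185890
P = 21559/620 (P = 21559*(1/620) = 21559/620 ≈ 34.773)
g = 111283941/620 (g = 6 - ((21559/620 + 83989) - 263508) = 6 - (52094739/620 - 263508) = 6 - 1*(-111280221/620) = 6 + 111280221/620 = 111283941/620 ≈ 1.7949e+5)
1/(g + (285926/(-380900) + z/(-463690))) = 1/(111283941/620 + (285926/(-380900) - 185890/(-463690))) = 1/(111283941/620 + (285926*(-1/380900) - 185890*(-1/463690))) = 1/(111283941/620 + (-142963/190450 + 18589/46369)) = 1/(111283941/620 - 3088776297/8830976050) = 1/(98274390267930891/547520515100) = 547520515100/98274390267930891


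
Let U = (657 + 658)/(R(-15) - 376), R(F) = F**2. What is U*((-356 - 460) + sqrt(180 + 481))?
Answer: 1073040/151 - 1315*sqrt(661)/151 ≈ 6882.3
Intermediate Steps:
U = -1315/151 (U = (657 + 658)/((-15)**2 - 376) = 1315/(225 - 376) = 1315/(-151) = 1315*(-1/151) = -1315/151 ≈ -8.7086)
U*((-356 - 460) + sqrt(180 + 481)) = -1315*((-356 - 460) + sqrt(180 + 481))/151 = -1315*(-816 + sqrt(661))/151 = 1073040/151 - 1315*sqrt(661)/151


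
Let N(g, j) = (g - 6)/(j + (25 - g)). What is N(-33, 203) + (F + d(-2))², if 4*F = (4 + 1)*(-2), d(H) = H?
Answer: 6995/348 ≈ 20.101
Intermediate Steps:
N(g, j) = (-6 + g)/(25 + j - g)
F = -5/2 (F = ((4 + 1)*(-2))/4 = (5*(-2))/4 = (¼)*(-10) = -5/2 ≈ -2.5000)
N(-33, 203) + (F + d(-2))² = (-6 - 33)/(25 + 203 - 1*(-33)) + (-5/2 - 2)² = -39/(25 + 203 + 33) + (-9/2)² = -39/261 + 81/4 = (1/261)*(-39) + 81/4 = -13/87 + 81/4 = 6995/348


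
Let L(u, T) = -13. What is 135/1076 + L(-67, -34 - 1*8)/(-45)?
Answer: 20063/48420 ≈ 0.41435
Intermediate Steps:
135/1076 + L(-67, -34 - 1*8)/(-45) = 135/1076 - 13/(-45) = 135*(1/1076) - 13*(-1/45) = 135/1076 + 13/45 = 20063/48420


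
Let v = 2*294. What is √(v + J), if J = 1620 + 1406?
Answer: √3614 ≈ 60.117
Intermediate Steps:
v = 588
J = 3026
√(v + J) = √(588 + 3026) = √3614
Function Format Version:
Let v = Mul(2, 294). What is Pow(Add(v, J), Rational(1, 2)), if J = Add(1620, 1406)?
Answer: Pow(3614, Rational(1, 2)) ≈ 60.117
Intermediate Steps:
v = 588
J = 3026
Pow(Add(v, J), Rational(1, 2)) = Pow(Add(588, 3026), Rational(1, 2)) = Pow(3614, Rational(1, 2))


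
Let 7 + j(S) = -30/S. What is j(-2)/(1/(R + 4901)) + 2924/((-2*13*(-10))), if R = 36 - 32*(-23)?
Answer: 2950691/65 ≈ 45395.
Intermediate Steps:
R = 772 (R = 36 + 736 = 772)
j(S) = -7 - 30/S
j(-2)/(1/(R + 4901)) + 2924/((-2*13*(-10))) = (-7 - 30/(-2))/(1/(772 + 4901)) + 2924/((-2*13*(-10))) = (-7 - 30*(-1/2))/(1/5673) + 2924/((-26*(-10))) = (-7 + 15)/(1/5673) + 2924/260 = 8*5673 + 2924*(1/260) = 45384 + 731/65 = 2950691/65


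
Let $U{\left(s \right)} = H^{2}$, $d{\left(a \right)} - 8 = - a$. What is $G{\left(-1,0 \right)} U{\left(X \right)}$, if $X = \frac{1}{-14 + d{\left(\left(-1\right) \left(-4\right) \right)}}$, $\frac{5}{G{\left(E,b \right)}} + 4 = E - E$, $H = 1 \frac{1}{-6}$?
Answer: $- \frac{5}{144} \approx -0.034722$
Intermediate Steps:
$H = - \frac{1}{6}$ ($H = 1 \left(- \frac{1}{6}\right) = - \frac{1}{6} \approx -0.16667$)
$d{\left(a \right)} = 8 - a$
$G{\left(E,b \right)} = - \frac{5}{4}$ ($G{\left(E,b \right)} = \frac{5}{-4 + \left(E - E\right)} = \frac{5}{-4 + 0} = \frac{5}{-4} = 5 \left(- \frac{1}{4}\right) = - \frac{5}{4}$)
$X = - \frac{1}{10}$ ($X = \frac{1}{-14 + \left(8 - \left(-1\right) \left(-4\right)\right)} = \frac{1}{-14 + \left(8 - 4\right)} = \frac{1}{-14 + 4} = \frac{1}{-10} = - \frac{1}{10} \approx -0.1$)
$U{\left(s \right)} = \frac{1}{36}$ ($U{\left(s \right)} = \left(- \frac{1}{6}\right)^{2} = \frac{1}{36}$)
$G{\left(-1,0 \right)} U{\left(X \right)} = \left(- \frac{5}{4}\right) \frac{1}{36} = - \frac{5}{144}$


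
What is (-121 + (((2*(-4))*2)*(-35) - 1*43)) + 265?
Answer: 661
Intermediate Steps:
(-121 + (((2*(-4))*2)*(-35) - 1*43)) + 265 = (-121 + (-8*2*(-35) - 43)) + 265 = (-121 + (-16*(-35) - 43)) + 265 = (-121 + (560 - 43)) + 265 = (-121 + 517) + 265 = 396 + 265 = 661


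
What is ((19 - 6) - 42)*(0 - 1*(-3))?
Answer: -87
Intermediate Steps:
((19 - 6) - 42)*(0 - 1*(-3)) = (13 - 42)*(0 + 3) = -29*3 = -87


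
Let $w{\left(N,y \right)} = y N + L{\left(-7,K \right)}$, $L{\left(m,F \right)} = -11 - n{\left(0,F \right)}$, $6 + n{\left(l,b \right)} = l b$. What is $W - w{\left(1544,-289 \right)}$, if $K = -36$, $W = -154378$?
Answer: $291843$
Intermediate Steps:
$n{\left(l,b \right)} = -6 + b l$ ($n{\left(l,b \right)} = -6 + l b = -6 + b l$)
$L{\left(m,F \right)} = -5$ ($L{\left(m,F \right)} = -11 - \left(-6 + F 0\right) = -11 - \left(-6 + 0\right) = -11 - -6 = -11 + 6 = -5$)
$w{\left(N,y \right)} = -5 + N y$ ($w{\left(N,y \right)} = y N - 5 = N y - 5 = -5 + N y$)
$W - w{\left(1544,-289 \right)} = -154378 - \left(-5 + 1544 \left(-289\right)\right) = -154378 - \left(-5 - 446216\right) = -154378 - -446221 = -154378 + 446221 = 291843$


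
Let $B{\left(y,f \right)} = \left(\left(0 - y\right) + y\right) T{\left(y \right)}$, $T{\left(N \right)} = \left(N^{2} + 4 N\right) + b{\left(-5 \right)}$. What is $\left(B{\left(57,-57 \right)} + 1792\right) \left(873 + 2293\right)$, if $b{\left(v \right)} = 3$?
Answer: $5673472$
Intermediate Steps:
$T{\left(N \right)} = 3 + N^{2} + 4 N$ ($T{\left(N \right)} = \left(N^{2} + 4 N\right) + 3 = 3 + N^{2} + 4 N$)
$B{\left(y,f \right)} = 0$ ($B{\left(y,f \right)} = \left(\left(0 - y\right) + y\right) \left(3 + y^{2} + 4 y\right) = \left(- y + y\right) \left(3 + y^{2} + 4 y\right) = 0 \left(3 + y^{2} + 4 y\right) = 0$)
$\left(B{\left(57,-57 \right)} + 1792\right) \left(873 + 2293\right) = \left(0 + 1792\right) \left(873 + 2293\right) = 1792 \cdot 3166 = 5673472$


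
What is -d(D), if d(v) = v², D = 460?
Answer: -211600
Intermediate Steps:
-d(D) = -1*460² = -1*211600 = -211600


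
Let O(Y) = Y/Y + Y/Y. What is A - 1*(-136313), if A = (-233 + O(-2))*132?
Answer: 105821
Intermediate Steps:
O(Y) = 2 (O(Y) = 1 + 1 = 2)
A = -30492 (A = (-233 + 2)*132 = -231*132 = -30492)
A - 1*(-136313) = -30492 - 1*(-136313) = -30492 + 136313 = 105821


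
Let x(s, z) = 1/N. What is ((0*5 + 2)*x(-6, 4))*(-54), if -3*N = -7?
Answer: -324/7 ≈ -46.286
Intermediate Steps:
N = 7/3 (N = -⅓*(-7) = 7/3 ≈ 2.3333)
x(s, z) = 3/7 (x(s, z) = 1/(7/3) = 3/7)
((0*5 + 2)*x(-6, 4))*(-54) = ((0*5 + 2)*(3/7))*(-54) = ((0 + 2)*(3/7))*(-54) = (2*(3/7))*(-54) = (6/7)*(-54) = -324/7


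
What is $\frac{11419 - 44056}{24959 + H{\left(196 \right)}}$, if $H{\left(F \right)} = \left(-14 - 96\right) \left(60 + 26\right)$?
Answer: $- \frac{2967}{1409} \approx -2.1057$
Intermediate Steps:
$H{\left(F \right)} = -9460$ ($H{\left(F \right)} = \left(-110\right) 86 = -9460$)
$\frac{11419 - 44056}{24959 + H{\left(196 \right)}} = \frac{11419 - 44056}{24959 - 9460} = - \frac{32637}{15499} = \left(-32637\right) \frac{1}{15499} = - \frac{2967}{1409}$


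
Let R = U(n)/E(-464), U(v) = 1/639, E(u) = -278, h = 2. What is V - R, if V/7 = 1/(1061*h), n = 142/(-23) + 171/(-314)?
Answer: 311404/94239081 ≈ 0.0033044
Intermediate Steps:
n = -48521/7222 (n = 142*(-1/23) + 171*(-1/314) = -142/23 - 171/314 = -48521/7222 ≈ -6.7185)
U(v) = 1/639
V = 7/2122 (V = 7/((1061*2)) = 7/2122 ≈ 0.0032988)
R = -1/177642 (R = (1/639)/(-278) = (1/639)*(-1/278) = -1/177642 ≈ -5.6293e-6)
V - R = 7/2122 - 1*(-1/177642) = 7/2122 + 1/177642 = 311404/94239081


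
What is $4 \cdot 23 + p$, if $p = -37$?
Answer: $55$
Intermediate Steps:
$4 \cdot 23 + p = 4 \cdot 23 - 37 = 92 - 37 = 55$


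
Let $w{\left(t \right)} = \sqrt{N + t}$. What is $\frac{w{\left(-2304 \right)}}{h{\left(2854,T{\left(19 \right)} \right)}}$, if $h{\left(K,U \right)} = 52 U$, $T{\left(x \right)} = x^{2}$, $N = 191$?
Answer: $\frac{i \sqrt{2113}}{18772} \approx 0.0024487 i$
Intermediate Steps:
$w{\left(t \right)} = \sqrt{191 + t}$
$\frac{w{\left(-2304 \right)}}{h{\left(2854,T{\left(19 \right)} \right)}} = \frac{\sqrt{191 - 2304}}{52 \cdot 19^{2}} = \frac{\sqrt{-2113}}{52 \cdot 361} = \frac{i \sqrt{2113}}{18772}$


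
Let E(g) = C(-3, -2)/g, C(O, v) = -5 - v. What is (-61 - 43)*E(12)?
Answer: 26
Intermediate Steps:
E(g) = -3/g (E(g) = (-5 - 1*(-2))/g = (-5 + 2)/g = -3/g)
(-61 - 43)*E(12) = (-61 - 43)*(-3/12) = -(-312)/12 = -104*(-¼) = 26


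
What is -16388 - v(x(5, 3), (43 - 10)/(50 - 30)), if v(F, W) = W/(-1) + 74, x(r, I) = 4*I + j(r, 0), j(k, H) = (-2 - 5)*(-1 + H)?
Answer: -329207/20 ≈ -16460.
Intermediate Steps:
j(k, H) = 7 - 7*H (j(k, H) = -7*(-1 + H) = 7 - 7*H)
x(r, I) = 7 + 4*I (x(r, I) = 4*I + (7 - 7*0) = 4*I + (7 + 0) = 4*I + 7 = 7 + 4*I)
v(F, W) = 74 - W (v(F, W) = W*(-1) + 74 = -W + 74 = 74 - W)
-16388 - v(x(5, 3), (43 - 10)/(50 - 30)) = -16388 - (74 - (43 - 10)/(50 - 30)) = -16388 - (74 - 33/20) = -16388 - 1*1447/20 = -16388 - 1447/20 = -329207/20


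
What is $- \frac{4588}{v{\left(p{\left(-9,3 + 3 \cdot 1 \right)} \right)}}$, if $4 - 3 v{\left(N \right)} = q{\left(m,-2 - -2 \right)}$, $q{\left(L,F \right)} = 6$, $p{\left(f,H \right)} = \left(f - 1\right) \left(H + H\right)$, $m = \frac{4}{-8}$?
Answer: $6882$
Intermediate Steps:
$m = - \frac{1}{2}$ ($m = 4 \left(- \frac{1}{8}\right) = - \frac{1}{2} \approx -0.5$)
$p{\left(f,H \right)} = 2 H \left(-1 + f\right)$ ($p{\left(f,H \right)} = \left(-1 + f\right) 2 H = 2 H \left(-1 + f\right)$)
$v{\left(N \right)} = - \frac{2}{3}$ ($v{\left(N \right)} = \frac{4}{3} - 2 = - \frac{2}{3}$)
$- \frac{4588}{v{\left(p{\left(-9,3 + 3 \cdot 1 \right)} \right)}} = - \frac{4588}{- \frac{2}{3}} = \left(-4588\right) \left(- \frac{3}{2}\right) = 6882$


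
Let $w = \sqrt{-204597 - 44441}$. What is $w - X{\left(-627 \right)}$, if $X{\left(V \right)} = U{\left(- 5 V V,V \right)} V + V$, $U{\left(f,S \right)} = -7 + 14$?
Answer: $5016 + i \sqrt{249038} \approx 5016.0 + 499.04 i$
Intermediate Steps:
$U{\left(f,S \right)} = 7$
$w = i \sqrt{249038}$ ($w = \sqrt{-249038} = i \sqrt{249038} \approx 499.04 i$)
$X{\left(V \right)} = 8 V$ ($X{\left(V \right)} = 7 V + V = 8 V$)
$w - X{\left(-627 \right)} = i \sqrt{249038} - 8 \left(-627\right) = i \sqrt{249038} - -5016 = i \sqrt{249038} + 5016 = 5016 + i \sqrt{249038}$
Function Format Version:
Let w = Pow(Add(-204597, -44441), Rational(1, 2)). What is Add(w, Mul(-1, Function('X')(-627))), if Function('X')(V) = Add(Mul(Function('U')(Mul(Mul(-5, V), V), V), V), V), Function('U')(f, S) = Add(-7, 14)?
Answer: Add(5016, Mul(I, Pow(249038, Rational(1, 2)))) ≈ Add(5016.0, Mul(499.04, I))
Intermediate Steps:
Function('U')(f, S) = 7
w = Mul(I, Pow(249038, Rational(1, 2))) (w = Pow(-249038, Rational(1, 2)) = Mul(I, Pow(249038, Rational(1, 2))) ≈ Mul(499.04, I))
Function('X')(V) = Mul(8, V) (Function('X')(V) = Add(Mul(7, V), V) = Mul(8, V))
Add(w, Mul(-1, Function('X')(-627))) = Add(Mul(I, Pow(249038, Rational(1, 2))), Mul(-1, Mul(8, -627))) = Add(Mul(I, Pow(249038, Rational(1, 2))), Mul(-1, -5016)) = Add(Mul(I, Pow(249038, Rational(1, 2))), 5016) = Add(5016, Mul(I, Pow(249038, Rational(1, 2))))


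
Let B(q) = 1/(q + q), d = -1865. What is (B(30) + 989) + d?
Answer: -52559/60 ≈ -875.98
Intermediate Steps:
B(q) = 1/(2*q)
(B(30) + 989) + d = ((½)/30 + 989) - 1865 = ((½)*(1/30) + 989) - 1865 = (1/60 + 989) - 1865 = 59341/60 - 1865 = -52559/60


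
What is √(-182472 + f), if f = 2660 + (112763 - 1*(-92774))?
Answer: 35*√21 ≈ 160.39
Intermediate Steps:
f = 208197 (f = 2660 + (112763 + 92774) = 2660 + 205537 = 208197)
√(-182472 + f) = √(-182472 + 208197) = √25725 = 35*√21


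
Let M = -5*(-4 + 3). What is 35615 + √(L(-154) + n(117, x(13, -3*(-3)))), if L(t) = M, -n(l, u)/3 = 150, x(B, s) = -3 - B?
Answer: 35615 + I*√445 ≈ 35615.0 + 21.095*I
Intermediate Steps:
M = 5 (M = -5*(-1) = 5)
n(l, u) = -450 (n(l, u) = -3*150 = -450)
L(t) = 5
35615 + √(L(-154) + n(117, x(13, -3*(-3)))) = 35615 + √(5 - 450) = 35615 + √(-445) = 35615 + I*√445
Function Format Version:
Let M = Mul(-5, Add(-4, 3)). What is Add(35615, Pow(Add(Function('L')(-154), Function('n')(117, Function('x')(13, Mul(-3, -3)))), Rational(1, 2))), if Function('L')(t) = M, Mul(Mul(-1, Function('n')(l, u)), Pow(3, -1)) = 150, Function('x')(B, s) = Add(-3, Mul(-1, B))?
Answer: Add(35615, Mul(I, Pow(445, Rational(1, 2)))) ≈ Add(35615., Mul(21.095, I))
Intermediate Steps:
M = 5 (M = Mul(-5, -1) = 5)
Function('n')(l, u) = -450 (Function('n')(l, u) = Mul(-3, 150) = -450)
Function('L')(t) = 5
Add(35615, Pow(Add(Function('L')(-154), Function('n')(117, Function('x')(13, Mul(-3, -3)))), Rational(1, 2))) = Add(35615, Pow(Add(5, -450), Rational(1, 2))) = Add(35615, Pow(-445, Rational(1, 2))) = Add(35615, Mul(I, Pow(445, Rational(1, 2))))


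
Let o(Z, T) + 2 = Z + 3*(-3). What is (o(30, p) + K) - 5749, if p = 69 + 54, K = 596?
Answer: -5134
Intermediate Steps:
p = 123
o(Z, T) = -11 + Z (o(Z, T) = -2 + (Z + 3*(-3)) = -2 + (Z - 9) = -2 + (-9 + Z) = -11 + Z)
(o(30, p) + K) - 5749 = ((-11 + 30) + 596) - 5749 = (19 + 596) - 5749 = 615 - 5749 = -5134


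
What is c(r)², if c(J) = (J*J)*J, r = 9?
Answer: 531441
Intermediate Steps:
c(J) = J³ (c(J) = J²*J = J³)
c(r)² = (9³)² = 729² = 531441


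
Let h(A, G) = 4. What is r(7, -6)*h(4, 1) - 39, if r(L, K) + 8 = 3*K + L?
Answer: -115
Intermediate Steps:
r(L, K) = -8 + L + 3*K (r(L, K) = -8 + (3*K + L) = -8 + (L + 3*K) = -8 + L + 3*K)
r(7, -6)*h(4, 1) - 39 = (-8 + 7 + 3*(-6))*4 - 39 = (-8 + 7 - 18)*4 - 39 = -19*4 - 39 = -76 - 39 = -115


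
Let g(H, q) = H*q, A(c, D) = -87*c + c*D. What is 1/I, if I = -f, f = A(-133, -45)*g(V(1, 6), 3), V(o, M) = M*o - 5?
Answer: -1/52668 ≈ -1.8987e-5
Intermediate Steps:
V(o, M) = -5 + M*o
A(c, D) = -87*c + D*c
f = 52668 (f = (-133*(-87 - 45))*((-5 + 6*1)*3) = (-133*(-132))*((-5 + 6)*3) = 17556*(1*3) = 17556*3 = 52668)
I = -52668 (I = -1*52668 = -52668)
1/I = 1/(-52668) = -1/52668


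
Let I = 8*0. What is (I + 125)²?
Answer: 15625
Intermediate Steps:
I = 0
(I + 125)² = (0 + 125)² = 125² = 15625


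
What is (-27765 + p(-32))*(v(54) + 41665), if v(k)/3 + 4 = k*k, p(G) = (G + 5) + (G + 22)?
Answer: -1401248602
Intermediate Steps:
p(G) = 27 + 2*G (p(G) = (5 + G) + (22 + G) = 27 + 2*G)
v(k) = -12 + 3*k² (v(k) = -12 + 3*(k*k) = -12 + 3*k²)
(-27765 + p(-32))*(v(54) + 41665) = (-27765 + (27 + 2*(-32)))*((-12 + 3*54²) + 41665) = (-27765 + (27 - 64))*((-12 + 3*2916) + 41665) = (-27765 - 37)*((-12 + 8748) + 41665) = -27802*(8736 + 41665) = -27802*50401 = -1401248602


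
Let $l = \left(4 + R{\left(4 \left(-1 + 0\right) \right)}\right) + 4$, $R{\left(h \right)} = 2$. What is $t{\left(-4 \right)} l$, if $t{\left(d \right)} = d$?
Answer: $-40$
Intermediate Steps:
$l = 10$ ($l = \left(4 + 2\right) + 4 = 6 + 4 = 10$)
$t{\left(-4 \right)} l = \left(-4\right) 10 = -40$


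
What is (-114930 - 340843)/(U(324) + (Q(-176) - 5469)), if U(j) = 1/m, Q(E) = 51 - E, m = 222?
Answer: 101181606/1163723 ≈ 86.946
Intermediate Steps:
U(j) = 1/222
(-114930 - 340843)/(U(324) + (Q(-176) - 5469)) = (-114930 - 340843)/(1/222 + ((51 - 1*(-176)) - 5469)) = -455773/(1/222 + ((51 + 176) - 5469)) = -455773/(1/222 + (227 - 5469)) = -455773/(1/222 - 5242) = -455773/(-1163723/222) = -455773*(-222/1163723) = 101181606/1163723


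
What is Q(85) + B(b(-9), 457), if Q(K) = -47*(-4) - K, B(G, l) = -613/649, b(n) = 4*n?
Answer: 66234/649 ≈ 102.06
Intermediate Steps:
B(G, l) = -613/649 (B(G, l) = -613*1/649 = -613/649)
Q(K) = 188 - K
Q(85) + B(b(-9), 457) = (188 - 1*85) - 613/649 = (188 - 85) - 613/649 = 103 - 613/649 = 66234/649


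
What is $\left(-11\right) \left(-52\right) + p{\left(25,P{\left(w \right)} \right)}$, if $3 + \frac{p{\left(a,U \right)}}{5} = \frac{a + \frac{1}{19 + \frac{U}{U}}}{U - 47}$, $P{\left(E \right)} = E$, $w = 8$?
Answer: $\frac{28797}{52} \approx 553.79$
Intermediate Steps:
$p{\left(a,U \right)} = -15 + \frac{5 \left(\frac{1}{20} + a\right)}{-47 + U}$ ($p{\left(a,U \right)} = -15 + 5 \frac{a + \frac{1}{19 + \frac{U}{U}}}{U - 47} = -15 + 5 \frac{a + \frac{1}{19 + 1}}{-47 + U} = -15 + 5 \frac{a + \frac{1}{20}}{-47 + U} = -15 + 5 \frac{\frac{1}{20} + a}{-47 + U} = -15 + \frac{5 \left(\frac{1}{20} + a\right)}{-47 + U}$)
$\left(-11\right) \left(-52\right) + p{\left(25,P{\left(w \right)} \right)} = \left(-11\right) \left(-52\right) + \frac{2821 - 480 + 20 \cdot 25}{4 \left(-47 + 8\right)} = 572 + \frac{2821 - 480 + 500}{4 \left(-39\right)} = 572 + \frac{1}{4} \left(- \frac{1}{39}\right) 2841 = 572 - \frac{947}{52} = \frac{28797}{52}$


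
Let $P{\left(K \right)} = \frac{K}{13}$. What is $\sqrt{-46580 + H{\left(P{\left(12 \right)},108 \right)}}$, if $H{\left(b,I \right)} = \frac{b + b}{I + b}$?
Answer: $\frac{i \sqrt{162144921}}{59} \approx 215.82 i$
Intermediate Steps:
$P{\left(K \right)} = \frac{K}{13}$ ($P{\left(K \right)} = K \frac{1}{13} = \frac{K}{13}$)
$H{\left(b,I \right)} = \frac{2 b}{I + b}$
$\sqrt{-46580 + H{\left(P{\left(12 \right)},108 \right)}} = \sqrt{-46580 + \frac{2 \cdot \frac{1}{13} \cdot 12}{108 + \frac{1}{13} \cdot 12}} = \sqrt{-46580 + 2 \cdot \frac{12}{13} \frac{1}{108 + \frac{12}{13}}} = \sqrt{-46580 + 2 \cdot \frac{12}{13} \frac{1}{\frac{1416}{13}}} = \sqrt{-46580 + 2 \cdot \frac{12}{13} \cdot \frac{13}{1416}} = \sqrt{-46580 + \frac{1}{59}} = \sqrt{- \frac{2748219}{59}} = \frac{i \sqrt{162144921}}{59}$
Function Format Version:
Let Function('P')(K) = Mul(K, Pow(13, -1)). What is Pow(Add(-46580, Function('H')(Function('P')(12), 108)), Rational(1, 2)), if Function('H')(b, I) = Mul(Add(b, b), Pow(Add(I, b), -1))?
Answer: Mul(Rational(1, 59), I, Pow(162144921, Rational(1, 2))) ≈ Mul(215.82, I)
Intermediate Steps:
Function('P')(K) = Mul(Rational(1, 13), K) (Function('P')(K) = Mul(K, Rational(1, 13)) = Mul(Rational(1, 13), K))
Function('H')(b, I) = Mul(2, b, Pow(Add(I, b), -1)) (Function('H')(b, I) = Mul(Mul(2, b), Pow(Add(I, b), -1)) = Mul(2, b, Pow(Add(I, b), -1)))
Pow(Add(-46580, Function('H')(Function('P')(12), 108)), Rational(1, 2)) = Pow(Add(-46580, Mul(2, Mul(Rational(1, 13), 12), Pow(Add(108, Mul(Rational(1, 13), 12)), -1))), Rational(1, 2)) = Pow(Add(-46580, Mul(2, Rational(12, 13), Pow(Add(108, Rational(12, 13)), -1))), Rational(1, 2)) = Pow(Add(-46580, Mul(2, Rational(12, 13), Pow(Rational(1416, 13), -1))), Rational(1, 2)) = Pow(Add(-46580, Mul(2, Rational(12, 13), Rational(13, 1416))), Rational(1, 2)) = Pow(Add(-46580, Rational(1, 59)), Rational(1, 2)) = Pow(Rational(-2748219, 59), Rational(1, 2)) = Mul(Rational(1, 59), I, Pow(162144921, Rational(1, 2)))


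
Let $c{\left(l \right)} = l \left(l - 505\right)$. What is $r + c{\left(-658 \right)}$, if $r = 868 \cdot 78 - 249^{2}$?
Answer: $770957$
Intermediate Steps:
$c{\left(l \right)} = l \left(-505 + l\right)$
$r = 5703$ ($r = 67704 - 62001 = 5703$)
$r + c{\left(-658 \right)} = 5703 - 658 \left(-505 - 658\right) = 5703 - -765254 = 5703 + 765254 = 770957$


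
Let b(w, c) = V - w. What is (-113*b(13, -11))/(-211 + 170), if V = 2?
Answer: -1243/41 ≈ -30.317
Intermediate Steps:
b(w, c) = 2 - w
(-113*b(13, -11))/(-211 + 170) = (-113*(2 - 1*13))/(-211 + 170) = -113*(2 - 13)/(-41) = -113*(-11)*(-1/41) = 1243*(-1/41) = -1243/41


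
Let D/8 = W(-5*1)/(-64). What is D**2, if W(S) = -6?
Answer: 9/16 ≈ 0.56250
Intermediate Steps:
D = 3/4 (D = 8*(-6/(-64)) = 8*(-6*(-1/64)) = 8*(3/32) = 3/4 ≈ 0.75000)
D**2 = (3/4)**2 = 9/16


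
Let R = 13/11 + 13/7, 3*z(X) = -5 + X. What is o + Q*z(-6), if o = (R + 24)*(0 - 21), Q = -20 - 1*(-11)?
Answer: -5883/11 ≈ -534.82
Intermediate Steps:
z(X) = -5/3 + X/3 (z(X) = (-5 + X)/3 = -5/3 + X/3)
R = 234/77 (R = 13*(1/11) + 13*(⅐) = 13/11 + 13/7 = 234/77 ≈ 3.0390)
Q = -9 (Q = -20 + 11 = -9)
o = -6246/11 (o = (234/77 + 24)*(0 - 21) = (2082/77)*(-21) = -6246/11 ≈ -567.82)
o + Q*z(-6) = -6246/11 - 9*(-5/3 + (⅓)*(-6)) = -6246/11 - 9*(-5/3 - 2) = -6246/11 - 9*(-11/3) = -6246/11 + 33 = -5883/11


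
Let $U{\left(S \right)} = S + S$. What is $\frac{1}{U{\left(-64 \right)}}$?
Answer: $- \frac{1}{128} \approx -0.0078125$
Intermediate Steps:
$U{\left(S \right)} = 2 S$
$\frac{1}{U{\left(-64 \right)}} = \frac{1}{2 \left(-64\right)} = \frac{1}{-128} = - \frac{1}{128}$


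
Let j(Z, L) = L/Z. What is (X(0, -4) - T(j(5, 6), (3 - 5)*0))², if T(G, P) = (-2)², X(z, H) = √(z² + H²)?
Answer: 0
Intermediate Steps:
X(z, H) = √(H² + z²)
T(G, P) = 4
(X(0, -4) - T(j(5, 6), (3 - 5)*0))² = (√((-4)² + 0²) - 1*4)² = (√(16 + 0) - 4)² = (√16 - 4)² = (4 - 4)² = 0² = 0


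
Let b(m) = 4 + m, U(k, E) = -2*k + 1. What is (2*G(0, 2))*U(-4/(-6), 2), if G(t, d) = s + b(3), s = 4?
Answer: -22/3 ≈ -7.3333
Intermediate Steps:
U(k, E) = 1 - 2*k
G(t, d) = 11 (G(t, d) = 4 + (4 + 3) = 4 + 7 = 11)
(2*G(0, 2))*U(-4/(-6), 2) = (2*11)*(1 - (-8)/(-6)) = 22*(1 - (-8)*(-1)/6) = 22*(1 - 2*⅔) = 22*(1 - 4/3) = 22*(-⅓) = -22/3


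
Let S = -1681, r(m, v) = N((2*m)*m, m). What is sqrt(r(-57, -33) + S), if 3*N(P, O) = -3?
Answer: 29*I*sqrt(2) ≈ 41.012*I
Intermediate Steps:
N(P, O) = -1 (N(P, O) = (1/3)*(-3) = -1)
r(m, v) = -1
sqrt(r(-57, -33) + S) = sqrt(-1 - 1681) = sqrt(-1682) = 29*I*sqrt(2)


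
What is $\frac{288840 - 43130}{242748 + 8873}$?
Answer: $\frac{245710}{251621} \approx 0.97651$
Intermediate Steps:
$\frac{288840 - 43130}{242748 + 8873} = \frac{245710}{251621}$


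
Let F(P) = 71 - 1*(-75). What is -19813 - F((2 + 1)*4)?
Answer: -19959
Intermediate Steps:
F(P) = 146 (F(P) = 71 + 75 = 146)
-19813 - F((2 + 1)*4) = -19813 - 1*146 = -19813 - 146 = -19959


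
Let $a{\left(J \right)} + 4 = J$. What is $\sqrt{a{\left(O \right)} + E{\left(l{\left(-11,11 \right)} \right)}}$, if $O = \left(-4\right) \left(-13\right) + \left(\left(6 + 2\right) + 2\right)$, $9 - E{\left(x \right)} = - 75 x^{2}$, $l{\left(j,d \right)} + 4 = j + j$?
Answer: $\sqrt{50767} \approx 225.32$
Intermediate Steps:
$l{\left(j,d \right)} = -4 + 2 j$ ($l{\left(j,d \right)} = -4 + \left(j + j\right) = -4 + 2 j$)
$E{\left(x \right)} = 9 + 75 x^{2}$ ($E{\left(x \right)} = 9 - - 75 x^{2} = 9 + 75 x^{2}$)
$O = 62$ ($O = 52 + \left(8 + 2\right) = 52 + 10 = 62$)
$a{\left(J \right)} = -4 + J$
$\sqrt{a{\left(O \right)} + E{\left(l{\left(-11,11 \right)} \right)}} = \sqrt{\left(-4 + 62\right) + \left(9 + 75 \left(-4 + 2 \left(-11\right)\right)^{2}\right)} = \sqrt{58 + \left(9 + 75 \left(-4 - 22\right)^{2}\right)} = \sqrt{58 + \left(9 + 75 \left(-26\right)^{2}\right)} = \sqrt{58 + \left(9 + 75 \cdot 676\right)} = \sqrt{58 + \left(9 + 50700\right)} = \sqrt{58 + 50709} = \sqrt{50767}$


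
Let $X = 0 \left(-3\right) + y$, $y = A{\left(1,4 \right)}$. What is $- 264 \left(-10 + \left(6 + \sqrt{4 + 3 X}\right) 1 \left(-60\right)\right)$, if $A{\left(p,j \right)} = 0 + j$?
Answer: $161040$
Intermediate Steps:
$A{\left(p,j \right)} = j$
$y = 4$
$X = 4$ ($X = 0 \left(-3\right) + 4 = 0 + 4 = 4$)
$- 264 \left(-10 + \left(6 + \sqrt{4 + 3 X}\right) 1 \left(-60\right)\right) = - 264 \left(-10 + \left(6 + \sqrt{4 + 3 \cdot 4}\right) 1 \left(-60\right)\right) = - 264 \left(-10 + \left(6 + \sqrt{4 + 12}\right) 1 \left(-60\right)\right) = - 264 \left(-10 + \left(6 + \sqrt{16}\right) 1 \left(-60\right)\right) = - 264 \left(-10 + \left(6 + 4\right) 1 \left(-60\right)\right) = - 264 \left(-10 + 10 \cdot 1 \left(-60\right)\right) = - 264 \left(-10 + 10 \left(-60\right)\right) = - 264 \left(-10 - 600\right) = \left(-264\right) \left(-610\right) = 161040$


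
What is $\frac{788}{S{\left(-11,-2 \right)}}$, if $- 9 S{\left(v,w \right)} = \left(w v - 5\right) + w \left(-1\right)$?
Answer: $- \frac{7092}{19} \approx -373.26$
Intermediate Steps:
$S{\left(v,w \right)} = \frac{5}{9} + \frac{w}{9} - \frac{v w}{9}$ ($S{\left(v,w \right)} = - \frac{\left(w v - 5\right) + w \left(-1\right)}{9} = - \frac{\left(v w - 5\right) - w}{9} = - \frac{\left(-5 + v w\right) - w}{9} = - \frac{-5 - w + v w}{9} = \frac{5}{9} + \frac{w}{9} - \frac{v w}{9}$)
$\frac{788}{S{\left(-11,-2 \right)}} = \frac{788}{\frac{5}{9} + \frac{1}{9} \left(-2\right) - \left(- \frac{11}{9}\right) \left(-2\right)} = \frac{788}{\frac{5}{9} - \frac{2}{9} - \frac{22}{9}} = \frac{788}{- \frac{19}{9}} = 788 \left(- \frac{9}{19}\right) = - \frac{7092}{19}$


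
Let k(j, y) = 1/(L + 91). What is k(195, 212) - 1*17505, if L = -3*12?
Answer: -962774/55 ≈ -17505.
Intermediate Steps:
L = -36
k(j, y) = 1/55 (k(j, y) = 1/(-36 + 91) = 1/55)
k(195, 212) - 1*17505 = 1/55 - 1*17505 = 1/55 - 17505 = -962774/55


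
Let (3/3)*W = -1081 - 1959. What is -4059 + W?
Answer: -7099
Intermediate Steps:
W = -3040 (W = -1081 - 1959 = -3040)
-4059 + W = -4059 - 3040 = -7099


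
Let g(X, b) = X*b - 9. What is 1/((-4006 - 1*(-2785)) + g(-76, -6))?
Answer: -1/774 ≈ -0.0012920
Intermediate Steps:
g(X, b) = -9 + X*b
1/((-4006 - 1*(-2785)) + g(-76, -6)) = 1/((-4006 - 1*(-2785)) + (-9 - 76*(-6))) = 1/((-4006 + 2785) + (-9 + 456)) = 1/(-1221 + 447) = 1/(-774) = -1/774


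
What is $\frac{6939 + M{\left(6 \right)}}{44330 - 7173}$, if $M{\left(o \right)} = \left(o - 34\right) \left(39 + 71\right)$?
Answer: $\frac{3859}{37157} \approx 0.10386$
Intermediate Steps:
$M{\left(o \right)} = -3740 + 110 o$ ($M{\left(o \right)} = \left(-34 + o\right) 110 = -3740 + 110 o$)
$\frac{6939 + M{\left(6 \right)}}{44330 - 7173} = \frac{6939 + \left(-3740 + 110 \cdot 6\right)}{44330 - 7173} = \frac{6939 + \left(-3740 + 660\right)}{37157} = \left(6939 - 3080\right) \frac{1}{37157} = 3859 \cdot \frac{1}{37157} = \frac{3859}{37157}$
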